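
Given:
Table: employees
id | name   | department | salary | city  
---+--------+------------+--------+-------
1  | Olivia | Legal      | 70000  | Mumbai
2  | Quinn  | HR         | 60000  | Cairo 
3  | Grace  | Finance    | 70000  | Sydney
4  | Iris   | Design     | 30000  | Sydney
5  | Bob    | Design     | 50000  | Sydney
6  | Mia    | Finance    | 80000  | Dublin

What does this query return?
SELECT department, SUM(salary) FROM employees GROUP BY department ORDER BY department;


Summing salary within each department:
  Design: 30000 + 50000 = 80000
  Finance: 70000 + 80000 = 150000
  HR: 60000 = 60000
  Legal: 70000 = 70000


4 groups:
Design, 80000
Finance, 150000
HR, 60000
Legal, 70000


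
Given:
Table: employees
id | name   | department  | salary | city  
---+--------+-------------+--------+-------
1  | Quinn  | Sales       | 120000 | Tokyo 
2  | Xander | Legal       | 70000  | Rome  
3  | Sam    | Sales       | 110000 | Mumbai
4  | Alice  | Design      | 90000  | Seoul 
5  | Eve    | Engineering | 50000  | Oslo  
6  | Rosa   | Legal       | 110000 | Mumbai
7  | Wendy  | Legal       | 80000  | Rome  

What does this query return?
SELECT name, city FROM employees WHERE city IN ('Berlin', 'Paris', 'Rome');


Filtering: city IN ('Berlin', 'Paris', 'Rome')
Matching: 2 rows

2 rows:
Xander, Rome
Wendy, Rome


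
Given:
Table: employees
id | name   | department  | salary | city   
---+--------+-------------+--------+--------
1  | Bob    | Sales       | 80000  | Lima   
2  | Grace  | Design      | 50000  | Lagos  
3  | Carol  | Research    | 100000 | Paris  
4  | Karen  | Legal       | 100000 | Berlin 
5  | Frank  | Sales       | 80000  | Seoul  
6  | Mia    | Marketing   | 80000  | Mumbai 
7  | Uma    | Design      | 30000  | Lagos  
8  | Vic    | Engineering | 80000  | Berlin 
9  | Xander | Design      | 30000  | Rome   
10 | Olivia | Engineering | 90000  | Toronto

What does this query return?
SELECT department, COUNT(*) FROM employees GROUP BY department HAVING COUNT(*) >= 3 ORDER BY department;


Groups with count >= 3:
  Design: 3 -> PASS
  Engineering: 2 -> filtered out
  Legal: 1 -> filtered out
  Marketing: 1 -> filtered out
  Research: 1 -> filtered out
  Sales: 2 -> filtered out


1 groups:
Design, 3


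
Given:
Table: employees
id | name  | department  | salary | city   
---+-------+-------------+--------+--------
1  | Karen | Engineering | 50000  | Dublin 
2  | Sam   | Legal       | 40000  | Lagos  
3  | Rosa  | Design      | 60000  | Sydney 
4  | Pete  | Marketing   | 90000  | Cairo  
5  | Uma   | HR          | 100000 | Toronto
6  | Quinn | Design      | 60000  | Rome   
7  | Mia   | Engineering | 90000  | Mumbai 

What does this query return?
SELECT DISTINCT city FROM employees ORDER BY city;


All 'city' values (row order): Dublin, Lagos, Sydney, Cairo, Toronto, Rome, Mumbai
Removing duplicates leaves 7 unique value(s).

7 values:
Cairo
Dublin
Lagos
Mumbai
Rome
Sydney
Toronto


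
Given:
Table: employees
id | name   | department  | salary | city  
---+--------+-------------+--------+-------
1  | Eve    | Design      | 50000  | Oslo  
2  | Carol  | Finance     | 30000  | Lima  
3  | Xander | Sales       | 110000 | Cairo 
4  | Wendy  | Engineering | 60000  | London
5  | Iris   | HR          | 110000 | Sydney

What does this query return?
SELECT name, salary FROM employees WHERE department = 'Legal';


Filtering: department = 'Legal'
Matching rows: 0

Empty result set (0 rows)


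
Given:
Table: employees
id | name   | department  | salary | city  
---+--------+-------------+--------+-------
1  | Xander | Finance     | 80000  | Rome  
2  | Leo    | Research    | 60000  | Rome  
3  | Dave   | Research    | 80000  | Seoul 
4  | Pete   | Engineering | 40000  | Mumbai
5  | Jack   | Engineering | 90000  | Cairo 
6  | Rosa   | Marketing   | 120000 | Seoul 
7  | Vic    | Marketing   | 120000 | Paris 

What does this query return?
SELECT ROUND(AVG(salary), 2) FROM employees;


SUM(salary) = 590000
COUNT = 7
ROUND(AVG, 2) = ROUND(590000 / 7, 2) = 84285.71

84285.71


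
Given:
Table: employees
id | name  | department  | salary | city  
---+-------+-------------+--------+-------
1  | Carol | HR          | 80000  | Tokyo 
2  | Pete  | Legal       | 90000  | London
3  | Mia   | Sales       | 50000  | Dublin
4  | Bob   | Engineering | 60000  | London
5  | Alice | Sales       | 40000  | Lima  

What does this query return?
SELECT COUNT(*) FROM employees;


COUNT(*) counts all rows

5


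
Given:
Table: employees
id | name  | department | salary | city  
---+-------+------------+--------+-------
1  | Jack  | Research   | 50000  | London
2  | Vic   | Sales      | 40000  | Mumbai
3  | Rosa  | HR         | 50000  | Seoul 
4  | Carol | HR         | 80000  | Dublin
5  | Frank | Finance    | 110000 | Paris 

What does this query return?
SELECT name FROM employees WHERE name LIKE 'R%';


LIKE 'R%' matches names starting with 'R'
Matching: 1

1 rows:
Rosa


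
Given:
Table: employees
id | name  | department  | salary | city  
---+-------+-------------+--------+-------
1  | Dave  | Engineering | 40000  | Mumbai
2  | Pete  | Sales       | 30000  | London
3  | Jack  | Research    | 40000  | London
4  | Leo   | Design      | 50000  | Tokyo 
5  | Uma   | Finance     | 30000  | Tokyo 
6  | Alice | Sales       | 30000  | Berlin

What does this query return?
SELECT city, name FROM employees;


Projecting columns: city, name

6 rows:
Mumbai, Dave
London, Pete
London, Jack
Tokyo, Leo
Tokyo, Uma
Berlin, Alice


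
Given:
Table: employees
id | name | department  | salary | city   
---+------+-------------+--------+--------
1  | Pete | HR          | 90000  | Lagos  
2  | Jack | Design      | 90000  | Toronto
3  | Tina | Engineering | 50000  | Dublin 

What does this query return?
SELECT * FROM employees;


SELECT * returns all 3 rows with all columns

3 rows:
1, Pete, HR, 90000, Lagos
2, Jack, Design, 90000, Toronto
3, Tina, Engineering, 50000, Dublin


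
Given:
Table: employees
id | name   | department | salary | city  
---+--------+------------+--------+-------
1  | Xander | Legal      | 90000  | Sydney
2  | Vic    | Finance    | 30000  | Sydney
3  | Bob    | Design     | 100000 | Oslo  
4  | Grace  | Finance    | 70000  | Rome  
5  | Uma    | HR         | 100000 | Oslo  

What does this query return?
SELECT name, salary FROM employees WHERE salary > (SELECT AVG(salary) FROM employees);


Subquery: AVG(salary) = 78000.0
Filtering: salary > 78000.0
  Xander (90000) -> MATCH
  Bob (100000) -> MATCH
  Uma (100000) -> MATCH


3 rows:
Xander, 90000
Bob, 100000
Uma, 100000


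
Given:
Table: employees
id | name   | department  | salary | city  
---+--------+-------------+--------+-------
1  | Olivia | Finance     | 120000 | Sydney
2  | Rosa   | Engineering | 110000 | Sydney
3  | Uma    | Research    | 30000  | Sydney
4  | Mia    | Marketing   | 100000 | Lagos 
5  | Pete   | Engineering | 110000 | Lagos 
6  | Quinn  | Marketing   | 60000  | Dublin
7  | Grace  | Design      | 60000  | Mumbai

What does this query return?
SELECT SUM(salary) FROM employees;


SUM(salary) = 120000 + 110000 + 30000 + 100000 + 110000 + 60000 + 60000 = 590000

590000


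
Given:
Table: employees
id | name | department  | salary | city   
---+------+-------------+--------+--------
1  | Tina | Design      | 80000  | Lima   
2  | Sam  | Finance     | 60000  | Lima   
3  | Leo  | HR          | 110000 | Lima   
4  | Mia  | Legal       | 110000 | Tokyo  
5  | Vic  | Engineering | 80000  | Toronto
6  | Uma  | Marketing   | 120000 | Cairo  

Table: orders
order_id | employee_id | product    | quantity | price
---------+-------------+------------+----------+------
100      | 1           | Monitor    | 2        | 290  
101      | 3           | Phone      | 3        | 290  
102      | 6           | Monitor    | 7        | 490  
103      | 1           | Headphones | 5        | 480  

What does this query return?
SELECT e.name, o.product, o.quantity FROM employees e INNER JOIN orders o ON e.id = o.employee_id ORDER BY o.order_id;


Joining employees.id = orders.employee_id:
  employee Tina (id=1) -> order Monitor
  employee Leo (id=3) -> order Phone
  employee Uma (id=6) -> order Monitor
  employee Tina (id=1) -> order Headphones


4 rows:
Tina, Monitor, 2
Leo, Phone, 3
Uma, Monitor, 7
Tina, Headphones, 5


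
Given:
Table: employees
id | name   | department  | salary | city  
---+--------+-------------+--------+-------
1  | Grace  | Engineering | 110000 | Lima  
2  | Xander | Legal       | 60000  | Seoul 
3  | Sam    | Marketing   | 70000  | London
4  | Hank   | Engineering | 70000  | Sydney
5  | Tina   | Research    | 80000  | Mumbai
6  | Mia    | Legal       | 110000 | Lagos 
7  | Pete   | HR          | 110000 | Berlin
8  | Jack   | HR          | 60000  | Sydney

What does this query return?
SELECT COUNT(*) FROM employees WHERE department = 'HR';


Counting rows where department = 'HR'
  Pete -> MATCH
  Jack -> MATCH


2


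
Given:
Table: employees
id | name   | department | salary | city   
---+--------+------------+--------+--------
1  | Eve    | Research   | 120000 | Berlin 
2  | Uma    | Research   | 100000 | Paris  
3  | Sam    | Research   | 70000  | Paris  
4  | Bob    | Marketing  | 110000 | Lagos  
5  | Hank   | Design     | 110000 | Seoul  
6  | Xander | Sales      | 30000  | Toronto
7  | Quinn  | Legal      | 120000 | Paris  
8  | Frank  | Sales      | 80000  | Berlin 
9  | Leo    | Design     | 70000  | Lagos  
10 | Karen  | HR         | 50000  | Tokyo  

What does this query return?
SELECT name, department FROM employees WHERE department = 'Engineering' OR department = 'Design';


Filtering: department = 'Engineering' OR 'Design'
Matching: 2 rows

2 rows:
Hank, Design
Leo, Design


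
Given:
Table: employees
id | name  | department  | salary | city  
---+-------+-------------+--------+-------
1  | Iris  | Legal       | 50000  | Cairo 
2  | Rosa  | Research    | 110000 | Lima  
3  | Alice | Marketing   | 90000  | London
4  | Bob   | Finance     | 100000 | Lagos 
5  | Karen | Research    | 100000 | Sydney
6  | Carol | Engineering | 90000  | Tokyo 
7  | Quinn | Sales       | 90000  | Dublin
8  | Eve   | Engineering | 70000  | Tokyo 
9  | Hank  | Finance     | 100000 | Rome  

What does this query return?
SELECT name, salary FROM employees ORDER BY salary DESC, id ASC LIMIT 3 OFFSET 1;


Sort by salary DESC (id ASC tiebreak), then skip 1 and take 3
Rows 2 through 4

3 rows:
Bob, 100000
Karen, 100000
Hank, 100000


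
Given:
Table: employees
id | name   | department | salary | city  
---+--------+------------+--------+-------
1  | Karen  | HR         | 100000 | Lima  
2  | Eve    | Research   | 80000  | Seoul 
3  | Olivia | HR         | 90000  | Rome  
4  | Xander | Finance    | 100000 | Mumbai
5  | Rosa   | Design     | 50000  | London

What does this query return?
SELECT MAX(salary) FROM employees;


Salaries: 100000, 80000, 90000, 100000, 50000
MAX = 100000

100000


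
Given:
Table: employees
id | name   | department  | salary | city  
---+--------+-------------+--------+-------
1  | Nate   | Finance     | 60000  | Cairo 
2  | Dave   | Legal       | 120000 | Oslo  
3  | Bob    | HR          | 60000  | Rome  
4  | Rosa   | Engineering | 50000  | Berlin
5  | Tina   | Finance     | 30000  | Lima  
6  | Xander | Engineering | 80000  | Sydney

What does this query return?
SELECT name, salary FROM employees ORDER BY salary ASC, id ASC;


Sorting by salary ASC, then id ASC for ties

6 rows:
Tina, 30000
Rosa, 50000
Nate, 60000
Bob, 60000
Xander, 80000
Dave, 120000


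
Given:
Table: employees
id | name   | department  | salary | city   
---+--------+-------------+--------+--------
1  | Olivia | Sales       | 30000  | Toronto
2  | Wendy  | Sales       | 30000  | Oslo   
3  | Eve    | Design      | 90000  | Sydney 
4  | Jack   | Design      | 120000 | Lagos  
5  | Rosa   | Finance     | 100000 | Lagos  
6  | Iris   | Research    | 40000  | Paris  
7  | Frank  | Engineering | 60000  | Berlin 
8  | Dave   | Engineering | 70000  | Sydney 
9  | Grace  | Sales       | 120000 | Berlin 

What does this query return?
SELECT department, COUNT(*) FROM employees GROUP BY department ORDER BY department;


Assigning each row to its department group:
  Olivia -> Sales
  Wendy -> Sales
  Eve -> Design
  Jack -> Design
  Rosa -> Finance
  Iris -> Research
  Frank -> Engineering
  Dave -> Engineering
  Grace -> Sales


5 groups:
Design, 2
Engineering, 2
Finance, 1
Research, 1
Sales, 3


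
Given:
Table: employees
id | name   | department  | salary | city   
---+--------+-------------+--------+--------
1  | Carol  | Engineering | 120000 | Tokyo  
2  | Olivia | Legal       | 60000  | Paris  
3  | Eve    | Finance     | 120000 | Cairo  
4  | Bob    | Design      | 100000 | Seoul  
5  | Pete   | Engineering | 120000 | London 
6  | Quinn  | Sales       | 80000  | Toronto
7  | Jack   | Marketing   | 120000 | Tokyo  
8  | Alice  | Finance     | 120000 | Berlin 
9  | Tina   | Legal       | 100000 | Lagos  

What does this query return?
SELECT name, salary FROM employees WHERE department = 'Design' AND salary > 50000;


Filtering: department = 'Design' AND salary > 50000
Matching: 1 rows

1 rows:
Bob, 100000


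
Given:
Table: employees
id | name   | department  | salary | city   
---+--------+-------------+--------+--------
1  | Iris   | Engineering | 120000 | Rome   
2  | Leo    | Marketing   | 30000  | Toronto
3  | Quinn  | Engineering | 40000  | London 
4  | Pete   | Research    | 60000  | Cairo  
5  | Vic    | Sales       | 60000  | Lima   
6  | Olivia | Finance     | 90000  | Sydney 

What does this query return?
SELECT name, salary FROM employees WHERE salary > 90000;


Filtering: salary > 90000
Matching: 1 rows

1 rows:
Iris, 120000


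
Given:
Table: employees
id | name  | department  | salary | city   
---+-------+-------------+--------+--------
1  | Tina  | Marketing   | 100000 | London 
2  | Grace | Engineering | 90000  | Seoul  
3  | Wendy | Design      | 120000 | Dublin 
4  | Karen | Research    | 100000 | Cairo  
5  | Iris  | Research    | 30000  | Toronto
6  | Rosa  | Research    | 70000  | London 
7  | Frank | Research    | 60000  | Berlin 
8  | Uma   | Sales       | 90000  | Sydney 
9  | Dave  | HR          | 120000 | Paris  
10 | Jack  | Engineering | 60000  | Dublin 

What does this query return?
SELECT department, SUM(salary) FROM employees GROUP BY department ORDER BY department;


Summing salary within each department:
  Design: 120000 = 120000
  Engineering: 90000 + 60000 = 150000
  HR: 120000 = 120000
  Marketing: 100000 = 100000
  Research: 100000 + 30000 + 70000 + 60000 = 260000
  Sales: 90000 = 90000


6 groups:
Design, 120000
Engineering, 150000
HR, 120000
Marketing, 100000
Research, 260000
Sales, 90000


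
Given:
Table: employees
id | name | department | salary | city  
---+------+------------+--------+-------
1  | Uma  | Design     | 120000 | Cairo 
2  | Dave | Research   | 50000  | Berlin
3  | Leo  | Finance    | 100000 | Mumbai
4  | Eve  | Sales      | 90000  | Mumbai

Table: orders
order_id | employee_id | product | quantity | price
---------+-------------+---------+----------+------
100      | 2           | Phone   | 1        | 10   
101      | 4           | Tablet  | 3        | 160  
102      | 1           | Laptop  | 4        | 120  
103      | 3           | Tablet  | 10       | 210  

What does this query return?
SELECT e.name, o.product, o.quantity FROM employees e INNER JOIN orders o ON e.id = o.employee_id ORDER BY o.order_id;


Joining employees.id = orders.employee_id:
  employee Dave (id=2) -> order Phone
  employee Eve (id=4) -> order Tablet
  employee Uma (id=1) -> order Laptop
  employee Leo (id=3) -> order Tablet


4 rows:
Dave, Phone, 1
Eve, Tablet, 3
Uma, Laptop, 4
Leo, Tablet, 10


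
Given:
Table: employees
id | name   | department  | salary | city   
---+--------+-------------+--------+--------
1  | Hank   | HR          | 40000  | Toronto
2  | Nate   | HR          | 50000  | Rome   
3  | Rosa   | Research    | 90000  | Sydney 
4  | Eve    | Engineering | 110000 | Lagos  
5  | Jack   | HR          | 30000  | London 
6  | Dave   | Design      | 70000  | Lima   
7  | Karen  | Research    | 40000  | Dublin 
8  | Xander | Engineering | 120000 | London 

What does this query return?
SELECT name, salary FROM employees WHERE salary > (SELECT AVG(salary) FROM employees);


Subquery: AVG(salary) = 68750.0
Filtering: salary > 68750.0
  Rosa (90000) -> MATCH
  Eve (110000) -> MATCH
  Dave (70000) -> MATCH
  Xander (120000) -> MATCH


4 rows:
Rosa, 90000
Eve, 110000
Dave, 70000
Xander, 120000


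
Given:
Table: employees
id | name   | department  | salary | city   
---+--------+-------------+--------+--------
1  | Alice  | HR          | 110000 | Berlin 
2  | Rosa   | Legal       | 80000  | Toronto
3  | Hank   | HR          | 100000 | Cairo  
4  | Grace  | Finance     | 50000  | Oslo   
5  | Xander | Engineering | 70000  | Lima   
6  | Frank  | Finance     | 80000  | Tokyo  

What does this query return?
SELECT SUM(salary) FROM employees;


SUM(salary) = 110000 + 80000 + 100000 + 50000 + 70000 + 80000 = 490000

490000


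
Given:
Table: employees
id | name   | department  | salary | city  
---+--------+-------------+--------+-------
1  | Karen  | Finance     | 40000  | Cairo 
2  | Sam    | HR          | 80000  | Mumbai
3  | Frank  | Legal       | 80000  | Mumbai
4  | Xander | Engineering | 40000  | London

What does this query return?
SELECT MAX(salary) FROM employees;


Salaries: 40000, 80000, 80000, 40000
MAX = 80000

80000


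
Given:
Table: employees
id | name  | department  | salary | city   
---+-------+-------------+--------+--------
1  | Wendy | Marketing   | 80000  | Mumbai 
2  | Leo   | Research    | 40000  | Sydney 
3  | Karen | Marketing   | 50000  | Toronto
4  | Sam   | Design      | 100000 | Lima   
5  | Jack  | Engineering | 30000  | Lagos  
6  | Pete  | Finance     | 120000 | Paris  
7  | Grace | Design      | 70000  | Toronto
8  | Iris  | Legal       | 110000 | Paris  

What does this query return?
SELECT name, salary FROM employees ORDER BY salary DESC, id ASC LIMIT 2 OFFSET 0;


Sort by salary DESC (id ASC tiebreak), then skip 0 and take 2
Rows 1 through 2

2 rows:
Pete, 120000
Iris, 110000


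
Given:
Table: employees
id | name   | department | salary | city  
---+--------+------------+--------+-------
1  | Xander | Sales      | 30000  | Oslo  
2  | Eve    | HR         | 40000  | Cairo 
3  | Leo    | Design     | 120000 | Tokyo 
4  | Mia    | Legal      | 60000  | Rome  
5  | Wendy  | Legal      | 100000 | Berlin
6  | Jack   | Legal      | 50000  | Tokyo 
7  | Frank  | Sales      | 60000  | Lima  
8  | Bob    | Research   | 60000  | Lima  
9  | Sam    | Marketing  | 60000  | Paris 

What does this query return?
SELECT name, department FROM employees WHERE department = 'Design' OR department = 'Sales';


Filtering: department = 'Design' OR 'Sales'
Matching: 3 rows

3 rows:
Xander, Sales
Leo, Design
Frank, Sales


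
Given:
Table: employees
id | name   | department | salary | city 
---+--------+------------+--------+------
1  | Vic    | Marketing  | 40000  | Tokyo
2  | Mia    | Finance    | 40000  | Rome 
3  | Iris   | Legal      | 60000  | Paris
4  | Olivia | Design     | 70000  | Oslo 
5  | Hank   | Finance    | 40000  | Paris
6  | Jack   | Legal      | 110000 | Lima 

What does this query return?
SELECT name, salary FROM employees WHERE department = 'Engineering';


Filtering: department = 'Engineering'
Matching rows: 0

Empty result set (0 rows)


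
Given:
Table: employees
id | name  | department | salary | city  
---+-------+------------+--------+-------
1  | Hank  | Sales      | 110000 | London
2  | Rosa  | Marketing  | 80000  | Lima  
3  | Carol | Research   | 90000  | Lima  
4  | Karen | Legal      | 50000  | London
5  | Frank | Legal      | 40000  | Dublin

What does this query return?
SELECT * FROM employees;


SELECT * returns all 5 rows with all columns

5 rows:
1, Hank, Sales, 110000, London
2, Rosa, Marketing, 80000, Lima
3, Carol, Research, 90000, Lima
4, Karen, Legal, 50000, London
5, Frank, Legal, 40000, Dublin


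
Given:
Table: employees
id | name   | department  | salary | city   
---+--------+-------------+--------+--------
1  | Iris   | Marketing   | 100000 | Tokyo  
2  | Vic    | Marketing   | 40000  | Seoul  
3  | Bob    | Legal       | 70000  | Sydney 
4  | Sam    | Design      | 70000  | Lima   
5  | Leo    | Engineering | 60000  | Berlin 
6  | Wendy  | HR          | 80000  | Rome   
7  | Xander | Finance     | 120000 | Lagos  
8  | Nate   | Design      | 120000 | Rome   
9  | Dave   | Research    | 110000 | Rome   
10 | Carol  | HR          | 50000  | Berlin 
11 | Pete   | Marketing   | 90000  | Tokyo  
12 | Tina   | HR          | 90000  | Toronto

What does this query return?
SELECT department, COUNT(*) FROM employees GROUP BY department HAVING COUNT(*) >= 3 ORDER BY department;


Groups with count >= 3:
  HR: 3 -> PASS
  Marketing: 3 -> PASS
  Design: 2 -> filtered out
  Engineering: 1 -> filtered out
  Finance: 1 -> filtered out
  Legal: 1 -> filtered out
  Research: 1 -> filtered out


2 groups:
HR, 3
Marketing, 3


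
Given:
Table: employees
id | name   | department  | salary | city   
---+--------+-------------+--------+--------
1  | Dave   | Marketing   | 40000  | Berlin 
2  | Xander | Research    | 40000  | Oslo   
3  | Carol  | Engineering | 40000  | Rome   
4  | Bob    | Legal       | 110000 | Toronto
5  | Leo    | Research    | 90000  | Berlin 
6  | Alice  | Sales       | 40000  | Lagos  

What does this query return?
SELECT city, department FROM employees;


Projecting columns: city, department

6 rows:
Berlin, Marketing
Oslo, Research
Rome, Engineering
Toronto, Legal
Berlin, Research
Lagos, Sales


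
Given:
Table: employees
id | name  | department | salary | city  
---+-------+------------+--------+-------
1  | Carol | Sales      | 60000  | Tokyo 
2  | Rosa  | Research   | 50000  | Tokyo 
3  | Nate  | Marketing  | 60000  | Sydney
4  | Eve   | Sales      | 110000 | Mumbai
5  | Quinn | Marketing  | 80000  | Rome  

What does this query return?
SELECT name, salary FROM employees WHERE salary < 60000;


Filtering: salary < 60000
Matching: 1 rows

1 rows:
Rosa, 50000


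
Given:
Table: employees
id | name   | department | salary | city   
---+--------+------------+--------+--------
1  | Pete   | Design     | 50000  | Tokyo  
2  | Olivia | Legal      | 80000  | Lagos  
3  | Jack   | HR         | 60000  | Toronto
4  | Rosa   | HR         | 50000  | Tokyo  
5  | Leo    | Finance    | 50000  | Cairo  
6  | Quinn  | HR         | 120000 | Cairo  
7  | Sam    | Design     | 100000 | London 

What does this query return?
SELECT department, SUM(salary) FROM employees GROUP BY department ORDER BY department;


Summing salary within each department:
  Design: 50000 + 100000 = 150000
  Finance: 50000 = 50000
  HR: 60000 + 50000 + 120000 = 230000
  Legal: 80000 = 80000


4 groups:
Design, 150000
Finance, 50000
HR, 230000
Legal, 80000


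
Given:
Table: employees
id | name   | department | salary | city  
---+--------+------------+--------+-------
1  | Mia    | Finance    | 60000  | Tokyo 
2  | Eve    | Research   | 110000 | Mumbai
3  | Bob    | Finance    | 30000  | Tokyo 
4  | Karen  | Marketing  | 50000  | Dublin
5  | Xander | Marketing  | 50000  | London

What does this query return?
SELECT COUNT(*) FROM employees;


COUNT(*) counts all rows

5


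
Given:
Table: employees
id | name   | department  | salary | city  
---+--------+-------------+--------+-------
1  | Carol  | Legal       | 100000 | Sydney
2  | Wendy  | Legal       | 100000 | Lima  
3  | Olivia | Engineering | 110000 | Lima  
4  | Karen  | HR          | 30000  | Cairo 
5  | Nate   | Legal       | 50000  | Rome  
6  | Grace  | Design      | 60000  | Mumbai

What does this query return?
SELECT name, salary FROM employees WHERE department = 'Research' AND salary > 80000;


Filtering: department = 'Research' AND salary > 80000
Matching: 0 rows

Empty result set (0 rows)


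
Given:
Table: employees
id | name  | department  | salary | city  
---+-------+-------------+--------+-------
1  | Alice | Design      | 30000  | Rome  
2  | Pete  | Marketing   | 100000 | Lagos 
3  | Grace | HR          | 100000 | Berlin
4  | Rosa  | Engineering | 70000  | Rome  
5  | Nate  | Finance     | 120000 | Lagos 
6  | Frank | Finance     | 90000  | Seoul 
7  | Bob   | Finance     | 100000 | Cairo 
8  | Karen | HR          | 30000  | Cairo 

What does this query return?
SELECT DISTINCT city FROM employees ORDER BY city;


All 'city' values (row order): Rome, Lagos, Berlin, Rome, Lagos, Seoul, Cairo, Cairo
Removing duplicates leaves 5 unique value(s).

5 values:
Berlin
Cairo
Lagos
Rome
Seoul


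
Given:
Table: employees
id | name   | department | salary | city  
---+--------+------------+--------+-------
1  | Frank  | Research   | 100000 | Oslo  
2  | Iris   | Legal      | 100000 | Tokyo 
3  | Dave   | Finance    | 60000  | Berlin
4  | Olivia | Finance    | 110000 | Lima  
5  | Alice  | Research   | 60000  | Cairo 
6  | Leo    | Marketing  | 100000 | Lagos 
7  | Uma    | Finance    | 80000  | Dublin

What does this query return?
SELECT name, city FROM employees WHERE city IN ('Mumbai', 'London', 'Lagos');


Filtering: city IN ('Mumbai', 'London', 'Lagos')
Matching: 1 rows

1 rows:
Leo, Lagos


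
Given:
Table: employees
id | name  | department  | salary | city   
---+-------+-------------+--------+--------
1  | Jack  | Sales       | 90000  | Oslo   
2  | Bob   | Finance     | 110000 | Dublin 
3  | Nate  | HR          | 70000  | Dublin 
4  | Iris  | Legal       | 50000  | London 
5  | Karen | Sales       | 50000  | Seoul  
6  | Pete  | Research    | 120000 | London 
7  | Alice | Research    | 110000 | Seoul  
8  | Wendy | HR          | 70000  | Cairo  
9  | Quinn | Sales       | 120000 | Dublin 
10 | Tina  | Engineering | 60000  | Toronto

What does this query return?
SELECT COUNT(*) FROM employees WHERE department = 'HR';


Counting rows where department = 'HR'
  Nate -> MATCH
  Wendy -> MATCH


2


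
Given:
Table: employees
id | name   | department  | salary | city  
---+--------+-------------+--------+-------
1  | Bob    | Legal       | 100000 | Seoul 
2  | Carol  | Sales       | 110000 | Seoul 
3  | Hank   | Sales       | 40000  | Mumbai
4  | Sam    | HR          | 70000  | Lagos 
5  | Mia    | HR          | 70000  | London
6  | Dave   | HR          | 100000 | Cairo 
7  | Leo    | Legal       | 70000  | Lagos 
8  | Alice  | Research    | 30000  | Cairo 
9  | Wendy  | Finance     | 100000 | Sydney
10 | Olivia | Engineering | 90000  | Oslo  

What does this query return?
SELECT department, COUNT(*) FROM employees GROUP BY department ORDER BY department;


Assigning each row to its department group:
  Bob -> Legal
  Carol -> Sales
  Hank -> Sales
  Sam -> HR
  Mia -> HR
  Dave -> HR
  Leo -> Legal
  Alice -> Research
  Wendy -> Finance
  Olivia -> Engineering


6 groups:
Engineering, 1
Finance, 1
HR, 3
Legal, 2
Research, 1
Sales, 2


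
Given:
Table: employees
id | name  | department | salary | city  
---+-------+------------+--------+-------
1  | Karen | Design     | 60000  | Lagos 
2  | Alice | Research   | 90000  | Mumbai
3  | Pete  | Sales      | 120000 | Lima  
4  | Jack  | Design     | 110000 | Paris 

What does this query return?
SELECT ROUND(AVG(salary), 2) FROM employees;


SUM(salary) = 380000
COUNT = 4
ROUND(AVG, 2) = ROUND(380000 / 4, 2) = 95000.0

95000.0


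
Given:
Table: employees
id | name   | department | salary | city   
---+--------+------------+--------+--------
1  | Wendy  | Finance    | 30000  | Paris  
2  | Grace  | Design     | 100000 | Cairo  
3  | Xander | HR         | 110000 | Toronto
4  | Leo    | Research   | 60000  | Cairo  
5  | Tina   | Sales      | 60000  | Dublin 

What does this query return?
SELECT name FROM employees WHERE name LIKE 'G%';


LIKE 'G%' matches names starting with 'G'
Matching: 1

1 rows:
Grace


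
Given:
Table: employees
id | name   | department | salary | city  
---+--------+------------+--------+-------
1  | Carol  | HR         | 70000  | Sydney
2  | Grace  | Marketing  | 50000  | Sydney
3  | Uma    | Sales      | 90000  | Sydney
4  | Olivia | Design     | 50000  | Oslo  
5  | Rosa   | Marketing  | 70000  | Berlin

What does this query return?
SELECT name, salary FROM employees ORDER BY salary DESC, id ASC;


Sorting by salary DESC, then id ASC for ties

5 rows:
Uma, 90000
Carol, 70000
Rosa, 70000
Grace, 50000
Olivia, 50000


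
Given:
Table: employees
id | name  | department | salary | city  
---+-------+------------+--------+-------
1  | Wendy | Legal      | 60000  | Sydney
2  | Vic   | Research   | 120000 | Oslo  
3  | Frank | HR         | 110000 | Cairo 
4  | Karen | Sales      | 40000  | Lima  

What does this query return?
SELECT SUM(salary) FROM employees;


SUM(salary) = 60000 + 120000 + 110000 + 40000 = 330000

330000


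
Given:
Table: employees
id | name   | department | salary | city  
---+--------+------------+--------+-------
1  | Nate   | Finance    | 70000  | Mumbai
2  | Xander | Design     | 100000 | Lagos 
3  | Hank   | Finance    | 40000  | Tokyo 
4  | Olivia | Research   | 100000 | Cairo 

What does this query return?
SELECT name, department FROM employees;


Projecting columns: name, department

4 rows:
Nate, Finance
Xander, Design
Hank, Finance
Olivia, Research


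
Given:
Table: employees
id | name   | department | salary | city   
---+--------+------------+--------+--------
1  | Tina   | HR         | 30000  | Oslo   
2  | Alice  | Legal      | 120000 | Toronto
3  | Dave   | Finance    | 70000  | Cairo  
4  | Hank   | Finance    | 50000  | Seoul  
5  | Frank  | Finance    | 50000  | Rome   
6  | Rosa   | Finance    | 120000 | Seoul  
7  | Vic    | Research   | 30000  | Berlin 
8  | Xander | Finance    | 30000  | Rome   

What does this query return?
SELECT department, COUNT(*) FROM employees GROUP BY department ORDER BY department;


Assigning each row to its department group:
  Tina -> HR
  Alice -> Legal
  Dave -> Finance
  Hank -> Finance
  Frank -> Finance
  Rosa -> Finance
  Vic -> Research
  Xander -> Finance


4 groups:
Finance, 5
HR, 1
Legal, 1
Research, 1


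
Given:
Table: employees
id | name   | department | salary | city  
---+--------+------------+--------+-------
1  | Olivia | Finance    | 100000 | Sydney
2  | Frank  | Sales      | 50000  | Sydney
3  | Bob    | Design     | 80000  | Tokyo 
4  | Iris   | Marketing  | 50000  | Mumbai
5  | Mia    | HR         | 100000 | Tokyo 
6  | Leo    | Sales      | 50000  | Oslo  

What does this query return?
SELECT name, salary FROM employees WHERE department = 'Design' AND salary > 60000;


Filtering: department = 'Design' AND salary > 60000
Matching: 1 rows

1 rows:
Bob, 80000


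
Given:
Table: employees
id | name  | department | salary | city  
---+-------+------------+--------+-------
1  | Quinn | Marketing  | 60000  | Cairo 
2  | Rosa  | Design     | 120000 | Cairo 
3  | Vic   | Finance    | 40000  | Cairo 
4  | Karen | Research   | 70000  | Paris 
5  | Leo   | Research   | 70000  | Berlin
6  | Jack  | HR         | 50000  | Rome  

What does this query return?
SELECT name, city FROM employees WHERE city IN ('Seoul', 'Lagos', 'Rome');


Filtering: city IN ('Seoul', 'Lagos', 'Rome')
Matching: 1 rows

1 rows:
Jack, Rome


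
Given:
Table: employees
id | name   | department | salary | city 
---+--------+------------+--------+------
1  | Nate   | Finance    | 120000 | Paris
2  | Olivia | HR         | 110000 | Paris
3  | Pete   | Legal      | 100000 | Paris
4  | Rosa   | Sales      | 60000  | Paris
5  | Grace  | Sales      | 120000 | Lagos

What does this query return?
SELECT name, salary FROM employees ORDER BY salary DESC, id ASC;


Sorting by salary DESC, then id ASC for ties

5 rows:
Nate, 120000
Grace, 120000
Olivia, 110000
Pete, 100000
Rosa, 60000


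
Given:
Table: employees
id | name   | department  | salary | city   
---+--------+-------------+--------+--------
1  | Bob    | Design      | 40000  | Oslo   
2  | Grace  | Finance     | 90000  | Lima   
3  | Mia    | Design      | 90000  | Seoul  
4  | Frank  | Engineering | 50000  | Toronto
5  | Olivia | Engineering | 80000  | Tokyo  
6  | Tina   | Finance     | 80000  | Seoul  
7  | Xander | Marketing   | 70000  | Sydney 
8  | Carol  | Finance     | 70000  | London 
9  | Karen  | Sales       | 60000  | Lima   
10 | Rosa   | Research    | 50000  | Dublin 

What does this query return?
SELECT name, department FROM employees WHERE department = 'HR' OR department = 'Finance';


Filtering: department = 'HR' OR 'Finance'
Matching: 3 rows

3 rows:
Grace, Finance
Tina, Finance
Carol, Finance


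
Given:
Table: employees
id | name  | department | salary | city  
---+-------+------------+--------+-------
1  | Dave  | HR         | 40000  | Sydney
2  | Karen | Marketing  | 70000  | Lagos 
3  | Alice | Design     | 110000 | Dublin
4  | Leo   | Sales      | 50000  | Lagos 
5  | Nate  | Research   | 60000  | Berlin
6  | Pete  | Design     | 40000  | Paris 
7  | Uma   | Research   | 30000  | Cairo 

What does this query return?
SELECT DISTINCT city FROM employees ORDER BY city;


All 'city' values (row order): Sydney, Lagos, Dublin, Lagos, Berlin, Paris, Cairo
Removing duplicates leaves 6 unique value(s).

6 values:
Berlin
Cairo
Dublin
Lagos
Paris
Sydney


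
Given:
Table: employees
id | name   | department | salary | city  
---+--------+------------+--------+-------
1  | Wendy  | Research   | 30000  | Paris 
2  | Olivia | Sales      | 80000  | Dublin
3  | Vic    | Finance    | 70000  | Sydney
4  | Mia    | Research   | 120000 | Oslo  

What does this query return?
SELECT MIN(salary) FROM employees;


Salaries: 30000, 80000, 70000, 120000
MIN = 30000

30000


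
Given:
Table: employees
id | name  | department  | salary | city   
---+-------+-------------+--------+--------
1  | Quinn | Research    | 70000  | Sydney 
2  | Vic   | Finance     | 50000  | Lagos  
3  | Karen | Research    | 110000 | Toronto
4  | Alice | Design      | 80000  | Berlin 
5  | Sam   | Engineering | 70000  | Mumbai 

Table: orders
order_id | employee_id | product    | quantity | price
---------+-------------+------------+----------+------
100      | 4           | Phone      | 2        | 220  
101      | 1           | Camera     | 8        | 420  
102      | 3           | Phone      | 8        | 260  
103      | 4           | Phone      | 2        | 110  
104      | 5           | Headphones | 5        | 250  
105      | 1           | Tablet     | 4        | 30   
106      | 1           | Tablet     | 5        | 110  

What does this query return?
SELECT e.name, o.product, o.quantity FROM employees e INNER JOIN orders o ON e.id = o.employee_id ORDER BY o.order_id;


Joining employees.id = orders.employee_id:
  employee Alice (id=4) -> order Phone
  employee Quinn (id=1) -> order Camera
  employee Karen (id=3) -> order Phone
  employee Alice (id=4) -> order Phone
  employee Sam (id=5) -> order Headphones
  employee Quinn (id=1) -> order Tablet
  employee Quinn (id=1) -> order Tablet


7 rows:
Alice, Phone, 2
Quinn, Camera, 8
Karen, Phone, 8
Alice, Phone, 2
Sam, Headphones, 5
Quinn, Tablet, 4
Quinn, Tablet, 5


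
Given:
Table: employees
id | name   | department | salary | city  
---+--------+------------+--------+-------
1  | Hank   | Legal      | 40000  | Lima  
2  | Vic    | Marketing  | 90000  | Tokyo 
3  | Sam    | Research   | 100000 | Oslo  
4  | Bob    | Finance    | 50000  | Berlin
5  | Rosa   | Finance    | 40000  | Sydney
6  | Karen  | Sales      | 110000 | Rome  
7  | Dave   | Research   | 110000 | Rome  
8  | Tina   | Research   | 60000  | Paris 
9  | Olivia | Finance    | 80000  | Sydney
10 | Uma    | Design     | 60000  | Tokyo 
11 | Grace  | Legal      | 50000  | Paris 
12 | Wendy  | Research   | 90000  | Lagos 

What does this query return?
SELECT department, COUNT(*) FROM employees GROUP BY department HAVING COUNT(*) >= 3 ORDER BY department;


Groups with count >= 3:
  Finance: 3 -> PASS
  Research: 4 -> PASS
  Design: 1 -> filtered out
  Legal: 2 -> filtered out
  Marketing: 1 -> filtered out
  Sales: 1 -> filtered out


2 groups:
Finance, 3
Research, 4


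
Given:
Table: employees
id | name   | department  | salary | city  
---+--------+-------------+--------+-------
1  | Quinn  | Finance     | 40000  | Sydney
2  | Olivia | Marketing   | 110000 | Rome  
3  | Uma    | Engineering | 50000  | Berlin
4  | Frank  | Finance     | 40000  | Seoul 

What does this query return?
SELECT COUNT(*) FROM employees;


COUNT(*) counts all rows

4


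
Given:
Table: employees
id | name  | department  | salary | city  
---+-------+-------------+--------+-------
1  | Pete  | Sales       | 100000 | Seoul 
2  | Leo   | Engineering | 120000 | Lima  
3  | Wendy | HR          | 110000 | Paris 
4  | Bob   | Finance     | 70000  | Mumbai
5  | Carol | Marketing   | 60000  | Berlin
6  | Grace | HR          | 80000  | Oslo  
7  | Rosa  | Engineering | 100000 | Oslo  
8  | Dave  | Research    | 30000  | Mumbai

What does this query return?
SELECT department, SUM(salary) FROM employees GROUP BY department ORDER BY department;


Summing salary within each department:
  Engineering: 120000 + 100000 = 220000
  Finance: 70000 = 70000
  HR: 110000 + 80000 = 190000
  Marketing: 60000 = 60000
  Research: 30000 = 30000
  Sales: 100000 = 100000


6 groups:
Engineering, 220000
Finance, 70000
HR, 190000
Marketing, 60000
Research, 30000
Sales, 100000


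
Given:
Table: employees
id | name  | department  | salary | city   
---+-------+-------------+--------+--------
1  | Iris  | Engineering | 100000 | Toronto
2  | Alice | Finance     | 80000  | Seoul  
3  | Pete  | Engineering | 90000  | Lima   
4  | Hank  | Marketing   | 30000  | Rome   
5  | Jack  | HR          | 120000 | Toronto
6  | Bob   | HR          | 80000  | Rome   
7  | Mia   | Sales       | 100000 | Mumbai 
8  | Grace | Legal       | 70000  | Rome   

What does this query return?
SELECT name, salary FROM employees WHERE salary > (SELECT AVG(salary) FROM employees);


Subquery: AVG(salary) = 83750.0
Filtering: salary > 83750.0
  Iris (100000) -> MATCH
  Pete (90000) -> MATCH
  Jack (120000) -> MATCH
  Mia (100000) -> MATCH


4 rows:
Iris, 100000
Pete, 90000
Jack, 120000
Mia, 100000


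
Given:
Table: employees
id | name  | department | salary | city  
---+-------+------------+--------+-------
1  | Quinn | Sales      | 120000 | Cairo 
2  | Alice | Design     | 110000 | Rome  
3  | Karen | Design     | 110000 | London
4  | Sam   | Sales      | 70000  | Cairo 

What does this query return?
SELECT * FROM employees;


SELECT * returns all 4 rows with all columns

4 rows:
1, Quinn, Sales, 120000, Cairo
2, Alice, Design, 110000, Rome
3, Karen, Design, 110000, London
4, Sam, Sales, 70000, Cairo


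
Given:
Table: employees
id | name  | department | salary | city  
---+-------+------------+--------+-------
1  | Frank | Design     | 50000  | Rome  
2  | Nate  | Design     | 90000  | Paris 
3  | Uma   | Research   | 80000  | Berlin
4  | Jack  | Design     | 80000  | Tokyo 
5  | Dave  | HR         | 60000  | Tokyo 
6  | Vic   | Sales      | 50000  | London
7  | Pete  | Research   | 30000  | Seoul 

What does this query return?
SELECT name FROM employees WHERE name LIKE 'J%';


LIKE 'J%' matches names starting with 'J'
Matching: 1

1 rows:
Jack


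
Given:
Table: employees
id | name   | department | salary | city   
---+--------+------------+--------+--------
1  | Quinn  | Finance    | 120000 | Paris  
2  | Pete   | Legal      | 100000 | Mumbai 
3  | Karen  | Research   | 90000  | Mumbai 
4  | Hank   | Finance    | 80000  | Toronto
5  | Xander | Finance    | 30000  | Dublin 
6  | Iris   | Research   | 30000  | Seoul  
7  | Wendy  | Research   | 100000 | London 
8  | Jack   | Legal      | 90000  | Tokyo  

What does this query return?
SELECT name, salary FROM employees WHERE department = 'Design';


Filtering: department = 'Design'
Matching rows: 0

Empty result set (0 rows)


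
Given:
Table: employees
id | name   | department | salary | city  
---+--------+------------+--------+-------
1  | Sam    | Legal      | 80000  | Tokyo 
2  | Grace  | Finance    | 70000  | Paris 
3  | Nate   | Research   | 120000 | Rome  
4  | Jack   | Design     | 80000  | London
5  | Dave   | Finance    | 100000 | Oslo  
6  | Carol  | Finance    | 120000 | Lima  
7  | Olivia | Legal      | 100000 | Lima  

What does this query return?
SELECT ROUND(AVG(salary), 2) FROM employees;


SUM(salary) = 670000
COUNT = 7
ROUND(AVG, 2) = ROUND(670000 / 7, 2) = 95714.29

95714.29
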